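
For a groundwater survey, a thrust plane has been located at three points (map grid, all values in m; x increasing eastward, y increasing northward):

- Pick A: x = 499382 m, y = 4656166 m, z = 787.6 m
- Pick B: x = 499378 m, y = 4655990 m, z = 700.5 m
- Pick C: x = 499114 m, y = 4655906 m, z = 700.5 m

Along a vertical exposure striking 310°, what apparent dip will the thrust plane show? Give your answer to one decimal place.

23.8°

Let the plane be z = a·x + b·y + c.
Pick B−Pick A: −4a − 176b = −87.1;  Pick C−Pick A: −268a − 260b = −87.1.
Solving gives a = −0.15861, b = 0.49849.
Unit vector along 310° is (sin 310°, cos 310°) = (-0.7660, 0.6428).
Slope in that direction = a·(-0.7660) + b·(0.6428) = 0.44193.
Apparent dip = arctan|0.44193| = 23.8° (true dip is 27.6°, so apparent ≤ true as expected).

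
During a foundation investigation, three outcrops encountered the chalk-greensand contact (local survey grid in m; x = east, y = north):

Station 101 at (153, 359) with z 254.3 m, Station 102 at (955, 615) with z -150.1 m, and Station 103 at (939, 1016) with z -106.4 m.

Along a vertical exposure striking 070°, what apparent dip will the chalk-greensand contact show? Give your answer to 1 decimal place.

25.2°

Two edge vectors: Station 101→Station 102 = (802, 256, -404.4), Station 101→Station 103 = (786, 657, -360.7).
Normal n = (Station 101→Station 102) × (Station 101→Station 103) = (173351.6, -28577, 325698).
So ∂z/∂x = −n_x/n_z = −0.53225 and ∂z/∂y = −n_y/n_z = 0.08774.
Unit vector along 070° is (sin 70°, cos 70°) = (0.9397, 0.3420).
Slope in that direction = a·(0.9397) + b·(0.3420) = −0.47014.
Apparent dip = arctan|0.47014| = 25.2° (true dip is 28.3°, so apparent ≤ true as expected).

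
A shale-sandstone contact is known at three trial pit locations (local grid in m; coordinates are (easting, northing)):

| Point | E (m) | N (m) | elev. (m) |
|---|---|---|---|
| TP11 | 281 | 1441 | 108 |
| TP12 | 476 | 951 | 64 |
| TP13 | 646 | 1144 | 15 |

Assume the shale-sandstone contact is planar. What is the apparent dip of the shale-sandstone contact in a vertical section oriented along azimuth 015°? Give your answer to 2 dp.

4.92°

Two edge vectors: TP11→TP12 = (195, -490, -44), TP11→TP13 = (365, -297, -93).
Normal n = (TP11→TP12) × (TP11→TP13) = (32502, 2075, 120935).
So ∂z/∂E = −n_x/n_z = −0.26876 and ∂z/∂N = −n_y/n_z = −0.01716.
Unit vector along 015° is (sin 15°, cos 15°) = (0.2588, 0.9659).
Slope in that direction = a·(0.2588) + b·(0.9659) = −0.08613.
Apparent dip = arctan|0.08613| = 4.92° (true dip is 15.1°, so apparent ≤ true as expected).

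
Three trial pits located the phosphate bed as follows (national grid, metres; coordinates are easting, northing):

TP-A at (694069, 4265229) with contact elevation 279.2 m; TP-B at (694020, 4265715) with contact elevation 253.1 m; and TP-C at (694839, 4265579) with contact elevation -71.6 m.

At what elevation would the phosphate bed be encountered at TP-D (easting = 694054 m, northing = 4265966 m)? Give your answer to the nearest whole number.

215 m

Two edge vectors: TP-A→TP-B = (-49, 486, -26.1), TP-A→TP-C = (770, 350, -350.8).
Normal n = (TP-A→TP-B) × (TP-A→TP-C) = (-161353.8, -37286.2, -391370).
So ∂z/∂easting = −n_x/n_z = −0.41227943 and ∂z/∂northing = −n_y/n_z = −0.09527097.
Intercept c from TP-A: 279.2 + 286150.37 + 406352.51 = 692782.08.
At (694054, 4265966): z = −286144.2 − 406422.7 + 692782.08 = 215.2 m.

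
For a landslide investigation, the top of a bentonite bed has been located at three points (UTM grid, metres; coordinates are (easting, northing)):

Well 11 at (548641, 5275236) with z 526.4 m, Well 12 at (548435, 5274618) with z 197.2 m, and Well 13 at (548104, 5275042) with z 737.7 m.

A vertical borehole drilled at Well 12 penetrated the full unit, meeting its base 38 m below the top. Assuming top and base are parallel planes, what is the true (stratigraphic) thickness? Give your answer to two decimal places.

26.78 m

Two edge vectors: Well 11→Well 12 = (-206, -618, -329.2), Well 11→Well 13 = (-537, -194, 211.3).
Normal n = (Well 11→Well 12) × (Well 11→Well 13) = (-194448.2, 220308.2, -291902).
So ∂z/∂E = −n_x/n_z = −0.66614 and ∂z/∂N = −n_y/n_z = 0.75473.
|∇z| = √(a²+b²) = 1.00666, so dip δ = arctan(1.00666) = 45.19°.
True thickness = vertical thickness × cos δ = 38 × cos 45.19° = 26.78 m.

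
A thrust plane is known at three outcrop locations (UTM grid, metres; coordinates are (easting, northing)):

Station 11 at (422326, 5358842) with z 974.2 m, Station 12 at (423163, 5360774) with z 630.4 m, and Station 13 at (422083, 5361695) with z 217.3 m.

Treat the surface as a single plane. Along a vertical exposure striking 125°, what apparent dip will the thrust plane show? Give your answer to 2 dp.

15.75°

Two edge vectors: Station 11→Station 12 = (837, 1932, -343.8), Station 11→Station 13 = (-243, 2853, -756.9).
Normal n = (Station 11→Station 12) × (Station 11→Station 13) = (-481469.4, 717068.7, 2857437).
So ∂z/∂E = −n_x/n_z = 0.16850 and ∂z/∂N = −n_y/n_z = −0.25095.
Unit vector along 125° is (sin 125°, cos 125°) = (0.8192, -0.5736).
Slope in that direction = a·(0.8192) + b·(-0.5736) = 0.28196.
Apparent dip = arctan|0.28196| = 15.75° (true dip is 16.8°, so apparent ≤ true as expected).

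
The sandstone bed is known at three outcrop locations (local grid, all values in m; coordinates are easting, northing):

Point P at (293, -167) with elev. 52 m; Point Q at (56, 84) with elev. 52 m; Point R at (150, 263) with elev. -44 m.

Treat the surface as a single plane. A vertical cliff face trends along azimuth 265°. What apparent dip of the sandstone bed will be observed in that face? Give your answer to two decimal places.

21.49°

Let the plane be z = a·easting + b·northing + c.
Point Q−Point P: −237a + 251b = 0;  Point R−Point P: −143a + 430b = −96.
Solving gives a = −0.36500, b = −0.34464.
Unit vector along 265° is (sin 265°, cos 265°) = (-0.9962, -0.0872).
Slope in that direction = a·(-0.9962) + b·(-0.0872) = 0.39365.
Apparent dip = arctan|0.39365| = 21.49° (true dip is 26.7°, so apparent ≤ true as expected).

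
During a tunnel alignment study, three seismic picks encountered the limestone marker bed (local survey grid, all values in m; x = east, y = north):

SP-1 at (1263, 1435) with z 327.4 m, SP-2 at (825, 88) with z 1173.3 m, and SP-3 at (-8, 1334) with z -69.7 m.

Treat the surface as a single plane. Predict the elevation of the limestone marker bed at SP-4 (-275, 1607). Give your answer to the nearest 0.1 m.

Let the plane be z = a·x + b·y + c.
SP-2−SP-1: −438a − 1347b = 845.9;  SP-3−SP-1: −1271a − 101b = −397.1.
Solving gives a = 0.371945, b = −0.748932.
Then c = 327.4 − a·1263 − b·1435 = 932.35.
At (-275, 1607): z = −102.3 − 1203.5 + 932.35 = -373.5 m.

-373.5 m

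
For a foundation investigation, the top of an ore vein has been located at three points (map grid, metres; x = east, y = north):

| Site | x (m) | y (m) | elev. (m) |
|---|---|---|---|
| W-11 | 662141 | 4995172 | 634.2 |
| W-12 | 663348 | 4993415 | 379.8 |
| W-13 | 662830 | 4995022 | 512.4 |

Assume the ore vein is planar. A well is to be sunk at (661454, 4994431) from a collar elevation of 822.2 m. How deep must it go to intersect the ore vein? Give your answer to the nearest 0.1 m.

91.0 m

Let the plane be z = a·x + b·y + c.
W-12−W-11: 1207a − 1757b = −254.4;  W-13−W-11: 689a − 150b = −121.8.
Solving gives a = −0.170800070, b = 0.027458347.
Then c = 634.2 − a·662141 − b·4995172 = −23431.24.
At (661454, 4994431): z_contact = −112976.39 + 137138.82 − 23431.24 = 731.19 m.
Depth below ground = 822.2 − 731.19 = 91.0 m.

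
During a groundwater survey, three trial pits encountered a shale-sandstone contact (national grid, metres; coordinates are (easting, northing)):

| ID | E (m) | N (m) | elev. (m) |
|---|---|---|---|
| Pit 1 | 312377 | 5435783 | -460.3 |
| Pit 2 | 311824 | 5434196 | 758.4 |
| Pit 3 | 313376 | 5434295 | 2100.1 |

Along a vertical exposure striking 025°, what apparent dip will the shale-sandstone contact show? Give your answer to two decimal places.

Let the plane be z = a·E + b·N + c.
Pit 2−Pit 1: −553a − 1587b = 1218.7;  Pit 3−Pit 1: 999a − 1488b = 2560.4.
Solving gives a = 0.93425, b = −1.09347.
Unit vector along 025° is (sin 25°, cos 25°) = (0.4226, 0.9063).
Slope in that direction = a·(0.4226) + b·(0.9063) = −0.59619.
Apparent dip = arctan|0.59619| = 30.80° (true dip is 55.2°, so apparent ≤ true as expected).

30.80°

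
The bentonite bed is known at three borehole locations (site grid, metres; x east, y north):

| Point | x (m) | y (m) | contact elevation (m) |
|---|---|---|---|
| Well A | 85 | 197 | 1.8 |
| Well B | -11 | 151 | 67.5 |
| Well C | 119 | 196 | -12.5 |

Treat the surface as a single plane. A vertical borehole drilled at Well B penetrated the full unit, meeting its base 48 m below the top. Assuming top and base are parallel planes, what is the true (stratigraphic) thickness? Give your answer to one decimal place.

39.7 m

Two edge vectors: Well A→Well B = (-96, -46, 65.7), Well A→Well C = (34, -1, -14.3).
Normal n = (Well A→Well B) × (Well A→Well C) = (723.5, 861, 1660).
So ∂z/∂x = −n_x/n_z = −0.43584 and ∂z/∂y = −n_y/n_z = −0.51867.
|∇z| = √(a²+b²) = 0.67748, so dip δ = arctan(0.67748) = 34.12°.
True thickness = vertical thickness × cos δ = 48 × cos 34.12° = 39.7 m.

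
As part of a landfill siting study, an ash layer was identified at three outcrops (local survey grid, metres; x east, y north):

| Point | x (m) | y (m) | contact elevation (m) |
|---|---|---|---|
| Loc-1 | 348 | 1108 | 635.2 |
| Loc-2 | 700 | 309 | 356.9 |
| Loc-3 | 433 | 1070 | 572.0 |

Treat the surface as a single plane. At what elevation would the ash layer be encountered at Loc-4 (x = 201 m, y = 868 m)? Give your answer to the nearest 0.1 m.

Let the plane be z = a·x + b·y + c.
Loc-2−Loc-1: 352a − 799b = −278.3;  Loc-3−Loc-1: 85a − 38b = −63.2.
Solving gives a = −0.731979, b = 0.025837.
Then c = 635.2 − a·348 − b·1108 = 861.30.
At (201, 868): z = −147.1 + 22.4 + 861.30 = 736.6 m.

736.6 m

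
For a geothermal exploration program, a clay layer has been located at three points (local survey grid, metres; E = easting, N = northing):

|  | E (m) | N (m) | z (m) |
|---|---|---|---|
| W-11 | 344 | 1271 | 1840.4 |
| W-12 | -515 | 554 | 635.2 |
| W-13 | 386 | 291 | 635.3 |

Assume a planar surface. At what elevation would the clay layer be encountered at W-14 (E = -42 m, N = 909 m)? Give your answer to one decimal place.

Let the plane be z = a·E + b·N + c.
W-12−W-11: −859a − 717b = −1205.2;  W-13−W-11: 42a − 980b = −1205.1.
Solving gives a = 0.363605, b = 1.245277.
Then c = 1840.4 − a·344 − b·1271 = 132.57.
At (-42, 909): z = −15.3 + 1132.0 + 132.57 = 1249.3 m.

1249.3 m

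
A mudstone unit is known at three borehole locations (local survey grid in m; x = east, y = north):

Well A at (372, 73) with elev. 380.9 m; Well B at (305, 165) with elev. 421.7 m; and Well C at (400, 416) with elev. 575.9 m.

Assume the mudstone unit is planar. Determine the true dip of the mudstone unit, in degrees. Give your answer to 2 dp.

29.98°

Two edge vectors: Well A→Well B = (-67, 92, 40.8), Well A→Well C = (28, 343, 195).
Normal n = (Well A→Well B) × (Well A→Well C) = (3945.6, 14207.4, -25557).
So ∂z/∂x = −n_x/n_z = 0.15438 and ∂z/∂y = −n_y/n_z = 0.55591.
Gradient magnitude |∇z| = √(a² + b²) = √(0.02383 + 0.30904) = 0.57695.
True dip = arctan(0.57695) = 29.98°, dipping toward SSW (azimuth ≈ 196°).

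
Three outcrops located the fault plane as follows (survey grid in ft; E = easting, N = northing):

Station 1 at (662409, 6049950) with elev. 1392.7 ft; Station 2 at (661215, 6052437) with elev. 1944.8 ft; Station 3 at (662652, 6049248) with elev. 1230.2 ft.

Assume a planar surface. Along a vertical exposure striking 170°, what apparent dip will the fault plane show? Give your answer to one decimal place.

Two edge vectors: Station 1→Station 2 = (-1194, 2487, 552.1), Station 1→Station 3 = (243, -702, -162.5).
Normal n = (Station 1→Station 2) × (Station 1→Station 3) = (-16563.3, -59864.7, 233847).
So ∂z/∂E = −n_x/n_z = 0.07083 and ∂z/∂N = −n_y/n_z = 0.25600.
Unit vector along 170° is (sin 170°, cos 170°) = (0.1736, -0.9848).
Slope in that direction = a·(0.1736) + b·(-0.9848) = −0.23981.
Apparent dip = arctan|0.23981| = 13.5° (true dip is 14.9°, so apparent ≤ true as expected).

13.5°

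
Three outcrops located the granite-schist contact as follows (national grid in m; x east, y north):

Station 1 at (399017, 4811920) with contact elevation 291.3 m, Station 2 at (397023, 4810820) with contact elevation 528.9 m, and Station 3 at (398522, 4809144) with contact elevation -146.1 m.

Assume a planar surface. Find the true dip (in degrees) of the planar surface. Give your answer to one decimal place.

16.8°

Two edge vectors: Station 1→Station 2 = (-1994, -1100, 237.6), Station 1→Station 3 = (-495, -2776, -437.4).
Normal n = (Station 1→Station 2) × (Station 1→Station 3) = (1140717.6, -989787.6, 4990844).
So ∂z/∂x = −n_x/n_z = −0.22856 and ∂z/∂y = −n_y/n_z = 0.19832.
Gradient magnitude |∇z| = √(a² + b²) = √(0.05224 + 0.03933) = 0.30261.
True dip = arctan(0.30261) = 16.8°, dipping toward SE (azimuth ≈ 131°).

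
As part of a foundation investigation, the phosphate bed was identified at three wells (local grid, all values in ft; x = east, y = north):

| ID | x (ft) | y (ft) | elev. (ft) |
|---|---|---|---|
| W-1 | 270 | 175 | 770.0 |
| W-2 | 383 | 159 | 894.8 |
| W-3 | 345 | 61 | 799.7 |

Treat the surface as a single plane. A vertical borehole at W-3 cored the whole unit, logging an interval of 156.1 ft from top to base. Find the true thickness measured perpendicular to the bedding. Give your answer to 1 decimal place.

Let the plane be z = a·x + b·y + c.
W-2−W-1: 113a − 16b = 124.8;  W-3−W-1: 75a − 114b = 29.7.
Solving gives a = 1.17720, b = 0.51394.
|∇z| = √(a²+b²) = 1.28450, so dip δ = arctan(1.28450) = 52.10°.
True thickness = vertical thickness × cos δ = 156.1 × cos 52.10° = 95.9 ft.

95.9 ft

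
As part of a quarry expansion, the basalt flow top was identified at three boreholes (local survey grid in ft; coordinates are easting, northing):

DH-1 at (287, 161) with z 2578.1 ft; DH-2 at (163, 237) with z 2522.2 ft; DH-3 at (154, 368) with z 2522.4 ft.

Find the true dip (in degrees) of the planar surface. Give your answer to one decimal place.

Two edge vectors: DH-1→DH-2 = (-124, 76, -55.9), DH-1→DH-3 = (-133, 207, -55.7).
Normal n = (DH-1→DH-2) × (DH-1→DH-3) = (7338.1, 527.9, -15560).
So ∂z/∂easting = −n_x/n_z = 0.47160 and ∂z/∂northing = −n_y/n_z = 0.03393.
Gradient magnitude |∇z| = √(a² + b²) = √(0.22241 + 0.00115) = 0.47282.
True dip = arctan(0.47282) = 25.3°, dipping toward W (azimuth ≈ 266°).

25.3°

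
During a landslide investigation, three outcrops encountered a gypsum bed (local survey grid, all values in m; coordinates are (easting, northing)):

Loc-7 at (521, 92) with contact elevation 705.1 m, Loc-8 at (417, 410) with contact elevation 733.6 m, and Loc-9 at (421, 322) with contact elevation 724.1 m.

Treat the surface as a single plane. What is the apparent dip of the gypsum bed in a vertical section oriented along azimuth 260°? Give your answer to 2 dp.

4.77°

Let the plane be z = a·E + b·N + c.
Loc-8−Loc-7: −104a + 318b = 28.5;  Loc-9−Loc-7: −100a + 230b = 19.
Solving gives a = 0.06510, b = 0.11091.
Unit vector along 260° is (sin 260°, cos 260°) = (-0.9848, -0.1736).
Slope in that direction = a·(-0.9848) + b·(-0.1736) = −0.08337.
Apparent dip = arctan|0.08337| = 4.77° (true dip is 7.3°, so apparent ≤ true as expected).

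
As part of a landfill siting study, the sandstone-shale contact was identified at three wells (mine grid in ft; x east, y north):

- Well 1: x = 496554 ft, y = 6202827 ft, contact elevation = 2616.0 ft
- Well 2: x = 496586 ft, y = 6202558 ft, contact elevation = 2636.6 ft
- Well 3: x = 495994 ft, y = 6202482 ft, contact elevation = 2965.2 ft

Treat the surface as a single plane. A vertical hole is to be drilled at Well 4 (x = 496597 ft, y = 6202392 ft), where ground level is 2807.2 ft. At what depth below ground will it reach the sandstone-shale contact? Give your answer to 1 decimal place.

153.2 ft

Two edge vectors: Well 1→Well 2 = (32, -269, 20.6), Well 1→Well 3 = (-560, -345, 349.2).
Normal n = (Well 1→Well 2) × (Well 1→Well 3) = (-86827.8, -22710.4, -161680).
So ∂z/∂x = −n_x/n_z = −0.537034884 and ∂z/∂y = −n_y/n_z = −0.140465116.
Intercept c from Well 1: 2616 + 266666.82 + 871280.82 = 1140563.64.
At (496597, 6202392): z_contact = −266689.91 − 871219.71 + 1140563.64 = 2654.01 ft.
Depth below ground = 2807.2 − 2654.01 = 153.2 ft.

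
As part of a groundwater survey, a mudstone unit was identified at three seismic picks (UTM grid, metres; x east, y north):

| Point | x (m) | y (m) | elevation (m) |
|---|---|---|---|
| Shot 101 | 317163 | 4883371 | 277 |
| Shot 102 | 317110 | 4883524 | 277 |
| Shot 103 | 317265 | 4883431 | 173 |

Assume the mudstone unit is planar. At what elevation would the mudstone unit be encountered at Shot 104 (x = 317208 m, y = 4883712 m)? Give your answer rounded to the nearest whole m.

139 m

Two edge vectors: Shot 101→Shot 102 = (-53, 153, 0), Shot 101→Shot 103 = (102, 60, -104).
Normal n = (Shot 101→Shot 102) × (Shot 101→Shot 103) = (-15912, -5512, -18786).
So ∂z/∂x = −n_x/n_z = −0.84701373 and ∂z/∂y = −n_y/n_z = −0.29340999.
Intercept c from Shot 101: 277 + 268641.42 + 1432829.82 = 1701748.23.
At (317208, 4883712): z = −268679.5 − 1432929.9 + 1701748.23 = 138.8 m.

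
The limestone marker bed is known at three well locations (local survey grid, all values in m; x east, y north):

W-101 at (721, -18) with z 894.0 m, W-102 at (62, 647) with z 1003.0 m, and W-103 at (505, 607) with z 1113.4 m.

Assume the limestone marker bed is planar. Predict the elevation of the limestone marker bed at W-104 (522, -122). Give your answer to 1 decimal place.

Two edge vectors: W-101→W-102 = (-659, 665, 109), W-101→W-103 = (-216, 625, 219.4).
Normal n = (W-101→W-102) × (W-101→W-103) = (77776, 121040.6, -268235).
So ∂z/∂x = −n_x/n_z = 0.28995 and ∂z/∂y = −n_y/n_z = 0.45125.
Intercept c from W-101: 894 − 209.06 + 8.12 = 693.07.
At (522, -122): z = 151.4 − 55.1 + 693.07 = 789.4 m.

789.4 m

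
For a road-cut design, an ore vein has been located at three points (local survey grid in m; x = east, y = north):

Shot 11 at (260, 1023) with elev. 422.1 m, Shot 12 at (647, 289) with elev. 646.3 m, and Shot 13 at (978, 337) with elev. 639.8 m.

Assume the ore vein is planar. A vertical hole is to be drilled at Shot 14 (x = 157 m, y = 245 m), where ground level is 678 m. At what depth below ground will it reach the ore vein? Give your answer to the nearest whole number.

30 m

Two edge vectors: Shot 11→Shot 12 = (387, -734, 224.2), Shot 11→Shot 13 = (718, -686, 217.7).
Normal n = (Shot 11→Shot 12) × (Shot 11→Shot 13) = (-5990.6, 76725.7, 261530).
So ∂z/∂x = −n_x/n_z = 0.02291 and ∂z/∂y = −n_y/n_z = −0.29337.
Intercept c from Shot 11: 422.1 − 5.96 + 300.12 = 716.26.
At (157, 245): z_contact = 3.6 − 71.9 + 716.26 = 648.0 m.
Depth below ground = 678 − 648.0 = 30 m.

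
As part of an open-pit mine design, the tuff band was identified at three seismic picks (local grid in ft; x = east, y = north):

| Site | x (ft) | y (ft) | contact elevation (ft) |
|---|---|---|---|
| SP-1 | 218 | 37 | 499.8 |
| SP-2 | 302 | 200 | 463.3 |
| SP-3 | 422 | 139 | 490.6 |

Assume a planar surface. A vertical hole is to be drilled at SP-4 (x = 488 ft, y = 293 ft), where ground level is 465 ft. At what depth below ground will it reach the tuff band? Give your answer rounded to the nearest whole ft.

Let the plane be z = a·x + b·y + c.
SP-2−SP-1: 84a + 163b = −36.5;  SP-3−SP-1: 204a + 102b = −9.2.
Solving gives a = 0.09007, b = −0.27035.
Then c = 499.8 − a·218 − b·37 = 490.17.
At (488, 293): z_contact = 44.0 − 79.2 + 490.17 = 454.9 ft.
Depth below ground = 465 − 454.9 = 10 ft.

10 ft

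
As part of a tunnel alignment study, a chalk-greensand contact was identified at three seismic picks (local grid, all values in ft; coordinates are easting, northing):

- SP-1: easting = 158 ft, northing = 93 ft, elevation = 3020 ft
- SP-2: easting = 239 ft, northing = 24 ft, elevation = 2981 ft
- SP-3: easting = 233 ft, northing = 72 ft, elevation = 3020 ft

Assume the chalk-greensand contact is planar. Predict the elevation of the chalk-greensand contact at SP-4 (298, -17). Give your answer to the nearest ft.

2960 ft

Let the plane be z = a·easting + b·northing + c.
SP-2−SP-1: 81a − 69b = −39;  SP-3−SP-1: 75a − 21b = 0.
Solving gives a = 0.23575, b = 0.84197.
Then c = 3020 − a·158 − b·93 = 2904.45.
At (298, -17): z = 70.3 − 14.3 + 2904.45 = 2960.4 ft.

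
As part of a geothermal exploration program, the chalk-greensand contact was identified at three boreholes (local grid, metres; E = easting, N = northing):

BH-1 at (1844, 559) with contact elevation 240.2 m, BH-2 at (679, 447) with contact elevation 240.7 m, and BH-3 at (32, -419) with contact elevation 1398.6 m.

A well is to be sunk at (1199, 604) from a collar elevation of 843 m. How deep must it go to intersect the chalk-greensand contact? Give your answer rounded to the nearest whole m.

757 m

Two edge vectors: BH-1→BH-2 = (-1165, -112, 0.5), BH-1→BH-3 = (-1812, -978, 1158.4).
Normal n = (BH-1→BH-2) × (BH-1→BH-3) = (-129251.8, 1348630, 936426).
So ∂z/∂E = −n_x/n_z = 0.13803 and ∂z/∂N = −n_y/n_z = −1.44019.
Intercept c from BH-1: 240.2 − 254.52 + 805.07 = 790.74.
At (1199, 604): z_contact = 165.5 − 869.9 + 790.74 = 86.4 m.
Depth below ground = 843 − 86.4 = 757 m.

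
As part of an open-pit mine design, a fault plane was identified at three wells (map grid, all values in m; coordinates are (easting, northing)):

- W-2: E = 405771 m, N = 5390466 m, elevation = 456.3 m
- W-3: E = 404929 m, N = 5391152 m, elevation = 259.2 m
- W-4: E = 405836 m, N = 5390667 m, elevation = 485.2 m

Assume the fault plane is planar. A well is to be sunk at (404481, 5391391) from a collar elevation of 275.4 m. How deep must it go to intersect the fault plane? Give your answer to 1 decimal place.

127.9 m

Let the plane be z = a·E + b·N + c.
W-3−W-2: −842a + 686b = −197.1;  W-4−W-2: 65a + 201b = 28.9.
Solving gives a = 0.277986924, b = 0.053884825.
Then c = 456.3 − a·405771 − b·5390466 = −402807.05.
At (404481, 5391391): z_contact = 112440.43 + 290514.16 − 402807.05 = 147.54 m.
Depth below ground = 275.4 − 147.54 = 127.9 m.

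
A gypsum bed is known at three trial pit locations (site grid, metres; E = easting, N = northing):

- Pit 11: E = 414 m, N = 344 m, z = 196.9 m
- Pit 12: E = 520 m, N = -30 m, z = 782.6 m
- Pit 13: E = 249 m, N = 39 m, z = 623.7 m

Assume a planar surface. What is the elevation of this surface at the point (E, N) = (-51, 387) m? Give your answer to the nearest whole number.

Two edge vectors: Pit 11→Pit 12 = (106, -374, 585.7), Pit 11→Pit 13 = (-165, -305, 426.8).
Normal n = (Pit 11→Pit 12) × (Pit 11→Pit 13) = (19015.3, -141881.3, -94040).
So ∂z/∂E = −n_x/n_z = 0.20220 and ∂z/∂N = −n_y/n_z = −1.50873.
Intercept c from Pit 11: 196.9 − 83.71 + 519.00 = 632.19.
At (-51, 387): z = −10.3 − 583.9 + 632.19 = 38.0 m.

38 m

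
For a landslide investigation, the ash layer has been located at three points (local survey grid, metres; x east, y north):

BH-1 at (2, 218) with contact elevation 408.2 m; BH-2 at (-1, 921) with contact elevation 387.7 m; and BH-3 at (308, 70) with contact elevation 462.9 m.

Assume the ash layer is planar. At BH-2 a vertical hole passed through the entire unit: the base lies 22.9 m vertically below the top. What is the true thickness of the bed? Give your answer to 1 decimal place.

22.6 m

Two edge vectors: BH-1→BH-2 = (-3, 703, -20.5), BH-1→BH-3 = (306, -148, 54.7).
Normal n = (BH-1→BH-2) × (BH-1→BH-3) = (35420.1, -6108.9, -214674).
So ∂z/∂x = −n_x/n_z = 0.16499 and ∂z/∂y = −n_y/n_z = −0.02846.
|∇z| = √(a²+b²) = 0.16743, so dip δ = arctan(0.16743) = 9.50°.
True thickness = vertical thickness × cos δ = 22.9 × cos 9.50° = 22.6 m.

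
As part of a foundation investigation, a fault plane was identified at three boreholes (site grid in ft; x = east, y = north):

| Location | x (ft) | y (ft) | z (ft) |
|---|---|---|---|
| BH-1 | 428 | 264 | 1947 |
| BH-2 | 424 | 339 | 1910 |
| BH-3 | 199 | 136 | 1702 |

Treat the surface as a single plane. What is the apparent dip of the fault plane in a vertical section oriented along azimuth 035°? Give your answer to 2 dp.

21.92°

Let the plane be z = a·x + b·y + c.
BH-2−BH-1: −4a + 75b = −37;  BH-3−BH-1: −229a − 128b = −245.
Solving gives a = 1.30667, b = −0.42364.
Unit vector along 035° is (sin 35°, cos 35°) = (0.5736, 0.8192).
Slope in that direction = a·(0.5736) + b·(0.8192) = 0.40244.
Apparent dip = arctan|0.40244| = 21.92° (true dip is 53.9°, so apparent ≤ true as expected).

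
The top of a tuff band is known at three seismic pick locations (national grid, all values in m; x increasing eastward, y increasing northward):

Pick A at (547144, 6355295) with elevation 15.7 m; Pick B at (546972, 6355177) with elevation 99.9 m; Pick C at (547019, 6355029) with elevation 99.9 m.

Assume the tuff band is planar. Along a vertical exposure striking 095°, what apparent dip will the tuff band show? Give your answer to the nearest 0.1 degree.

21.3°

Let the plane be z = a·x + b·y + c.
Pick B−Pick A: −172a − 118b = 84.2;  Pick C−Pick A: −125a − 266b = 84.2.
Solving gives a = −0.40196, b = −0.12765.
Unit vector along 095° is (sin 95°, cos 95°) = (0.9962, -0.0872).
Slope in that direction = a·(0.9962) + b·(-0.0872) = −0.38931.
Apparent dip = arctan|0.38931| = 21.3° (true dip is 22.9°, so apparent ≤ true as expected).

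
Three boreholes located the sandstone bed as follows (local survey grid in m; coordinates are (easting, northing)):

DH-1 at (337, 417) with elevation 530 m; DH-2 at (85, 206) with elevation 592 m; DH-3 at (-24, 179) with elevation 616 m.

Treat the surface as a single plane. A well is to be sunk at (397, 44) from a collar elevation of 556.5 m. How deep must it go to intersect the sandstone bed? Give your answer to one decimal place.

Let the plane be z = a·E + b·N + c.
DH-2−DH-1: −252a − 211b = 62;  DH-3−DH-1: −361a − 238b = 86.
Solving gives a = −0.20932, b = −0.04384.
Then c = 530 − a·337 − b·417 = 618.82.
At (397, 44): z_contact = −83.10 − 1.93 + 618.82 = 533.79 m.
Depth below ground = 556.5 − 533.79 = 22.7 m.

22.7 m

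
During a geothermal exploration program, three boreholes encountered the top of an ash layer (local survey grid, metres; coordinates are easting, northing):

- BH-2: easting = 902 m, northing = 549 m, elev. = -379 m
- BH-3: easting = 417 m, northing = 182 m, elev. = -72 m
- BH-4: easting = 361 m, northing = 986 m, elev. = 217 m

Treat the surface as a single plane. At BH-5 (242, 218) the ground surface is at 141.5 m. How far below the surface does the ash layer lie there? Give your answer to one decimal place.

52.3 m

Two edge vectors: BH-2→BH-3 = (-485, -367, 307), BH-2→BH-4 = (-541, 437, 596).
Normal n = (BH-2→BH-3) × (BH-2→BH-4) = (-352891, 122973, -410492).
So ∂z/∂easting = −n_x/n_z = −0.85968 and ∂z/∂northing = −n_y/n_z = 0.29957.
Intercept c from BH-2: -379 + 775.43 − 164.47 = 231.96.
At (242, 218): z_contact = −208.04 + 65.31 + 231.96 = 89.23 m.
Depth below ground = 141.5 − 89.23 = 52.3 m.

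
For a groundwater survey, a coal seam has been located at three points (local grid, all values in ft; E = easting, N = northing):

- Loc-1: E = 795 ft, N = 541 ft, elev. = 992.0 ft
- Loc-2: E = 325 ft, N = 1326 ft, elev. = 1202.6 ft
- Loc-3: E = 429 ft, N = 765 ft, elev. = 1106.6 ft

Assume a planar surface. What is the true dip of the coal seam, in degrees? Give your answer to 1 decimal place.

Let the plane be z = a·E + b·N + c.
Loc-2−Loc-1: −470a + 785b = 210.6;  Loc-3−Loc-1: −366a + 224b = 114.6.
Solving gives a = −0.23505, b = 0.12755.
Gradient magnitude |∇z| = √(a² + b²) = √(0.05525 + 0.01627) = 0.26743.
True dip = arctan(0.26743) = 15.0°, dipping toward ESE (azimuth ≈ 118°).

15.0°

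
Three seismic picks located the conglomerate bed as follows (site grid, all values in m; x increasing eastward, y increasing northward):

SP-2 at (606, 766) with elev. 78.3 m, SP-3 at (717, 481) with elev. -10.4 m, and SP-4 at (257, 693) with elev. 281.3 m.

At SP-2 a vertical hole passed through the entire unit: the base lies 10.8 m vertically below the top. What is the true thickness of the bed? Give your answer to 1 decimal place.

Let the plane be z = a·x + b·y + c.
SP-3−SP-2: 111a − 285b = −88.7;  SP-4−SP-2: −349a − 73b = 203.
Solving gives a = −0.59804, b = 0.07831.
|∇z| = √(a²+b²) = 0.60315, so dip δ = arctan(0.60315) = 31.10°.
True thickness = vertical thickness × cos δ = 10.8 × cos 31.10° = 9.2 m.

9.2 m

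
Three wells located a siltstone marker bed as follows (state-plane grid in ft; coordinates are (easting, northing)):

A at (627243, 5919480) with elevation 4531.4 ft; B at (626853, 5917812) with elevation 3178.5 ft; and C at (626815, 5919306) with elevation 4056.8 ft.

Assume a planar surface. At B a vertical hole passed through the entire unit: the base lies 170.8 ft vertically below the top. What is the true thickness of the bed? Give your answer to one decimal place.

117.5 ft

Let the plane be z = a·E + b·N + c.
B−A: −390a − 1668b = −1352.9;  C−A: −428a − 174b = −474.6.
Solving gives a = 0.86098, b = 0.60978.
|∇z| = √(a²+b²) = 1.05504, so dip δ = arctan(1.05504) = 46.53°.
True thickness = vertical thickness × cos δ = 170.8 × cos 46.53° = 117.5 ft.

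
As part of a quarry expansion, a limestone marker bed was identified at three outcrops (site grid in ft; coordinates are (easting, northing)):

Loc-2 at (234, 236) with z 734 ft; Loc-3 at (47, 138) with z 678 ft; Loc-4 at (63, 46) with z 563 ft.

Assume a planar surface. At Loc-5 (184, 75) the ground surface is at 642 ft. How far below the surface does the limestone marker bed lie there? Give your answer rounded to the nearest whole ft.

Let the plane be z = a·E + b·N + c.
Loc-3−Loc-2: −187a − 98b = −56;  Loc-4−Loc-2: −171a − 190b = −171.
Solving gives a = −0.32591, b = 1.19332.
Then c = 734 − a·234 − b·236 = 528.64.
At (184, 75): z_contact = −60.0 + 89.5 + 528.64 = 558.2 ft.
Depth below ground = 642 − 558.2 = 84 ft.

84 ft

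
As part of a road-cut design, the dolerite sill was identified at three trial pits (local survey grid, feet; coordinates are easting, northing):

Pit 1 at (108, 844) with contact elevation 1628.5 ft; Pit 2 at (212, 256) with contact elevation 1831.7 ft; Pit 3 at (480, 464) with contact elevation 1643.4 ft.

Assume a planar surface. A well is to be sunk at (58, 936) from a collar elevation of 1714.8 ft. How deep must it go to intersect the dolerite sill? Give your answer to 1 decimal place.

Two edge vectors: Pit 1→Pit 2 = (104, -588, 203.2), Pit 1→Pit 3 = (372, -380, 14.9).
Normal n = (Pit 1→Pit 2) × (Pit 1→Pit 3) = (68454.8, 74040.8, 179216).
So ∂z/∂easting = −n_x/n_z = −0.38197 and ∂z/∂northing = −n_y/n_z = −0.41314.
Intercept c from Pit 1: 1628.5 + 41.25 + 348.69 = 2018.44.
At (58, 936): z_contact = −22.15 − 386.70 + 2018.44 = 1609.59 ft.
Depth below ground = 1714.8 − 1609.59 = 105.2 ft.

105.2 ft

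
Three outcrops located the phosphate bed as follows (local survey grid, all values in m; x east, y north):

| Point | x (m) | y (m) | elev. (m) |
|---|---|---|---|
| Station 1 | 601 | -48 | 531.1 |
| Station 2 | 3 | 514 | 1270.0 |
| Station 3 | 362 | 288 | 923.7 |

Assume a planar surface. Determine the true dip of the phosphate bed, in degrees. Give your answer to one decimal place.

Let the plane be z = a·x + b·y + c.
Station 2−Station 1: −598a + 562b = 738.9;  Station 3−Station 1: −239a + 336b = 392.6.
Solving gives a = −0.41479, b = 0.87341.
Gradient magnitude |∇z| = √(a² + b²) = √(0.17205 + 0.76284) = 0.96690.
True dip = arctan(0.96690) = 44.0°, dipping toward SSE (azimuth ≈ 155°).

44.0°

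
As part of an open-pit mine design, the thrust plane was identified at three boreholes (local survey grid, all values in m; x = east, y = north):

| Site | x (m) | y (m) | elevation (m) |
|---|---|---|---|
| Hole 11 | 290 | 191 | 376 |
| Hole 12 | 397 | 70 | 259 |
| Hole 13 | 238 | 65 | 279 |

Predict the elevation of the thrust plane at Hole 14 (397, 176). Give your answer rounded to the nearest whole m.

Two edge vectors: Hole 11→Hole 12 = (107, -121, -117), Hole 11→Hole 13 = (-52, -126, -97).
Normal n = (Hole 11→Hole 12) × (Hole 11→Hole 13) = (-3005, 16463, -19774).
So ∂z/∂x = −n_x/n_z = −0.15197 and ∂z/∂y = −n_y/n_z = 0.83256.
Intercept c from Hole 11: 376 + 44.07 − 159.02 = 261.05.
At (397, 176): z = −60.3 + 146.5 + 261.05 = 347.3 m.

347 m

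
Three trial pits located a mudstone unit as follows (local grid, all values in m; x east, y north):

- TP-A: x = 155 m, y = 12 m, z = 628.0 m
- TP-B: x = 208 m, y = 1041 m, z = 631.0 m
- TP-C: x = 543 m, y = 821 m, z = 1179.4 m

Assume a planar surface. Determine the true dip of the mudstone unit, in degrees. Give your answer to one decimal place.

57.8°

Two edge vectors: TP-A→TP-B = (53, 1029, 3), TP-A→TP-C = (388, 809, 551.4).
Normal n = (TP-A→TP-B) × (TP-A→TP-C) = (564963.6, -28060.2, -356375).
So ∂z/∂x = −n_x/n_z = 1.58531 and ∂z/∂y = −n_y/n_z = −0.07874.
Gradient magnitude |∇z| = √(a² + b²) = √(2.51320 + 0.00620) = 1.58726.
True dip = arctan(1.58726) = 57.8°, dipping toward W (azimuth ≈ 273°).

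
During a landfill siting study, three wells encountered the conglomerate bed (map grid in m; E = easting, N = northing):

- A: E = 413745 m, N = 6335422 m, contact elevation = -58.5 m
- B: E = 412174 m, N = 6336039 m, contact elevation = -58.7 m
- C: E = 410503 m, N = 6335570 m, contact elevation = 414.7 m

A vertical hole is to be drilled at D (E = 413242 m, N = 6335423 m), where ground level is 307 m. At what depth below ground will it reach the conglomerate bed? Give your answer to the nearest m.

283 m

Let the plane be z = a·E + b·N + c.
B−A: −1571a + 617b = −0.2;  C−A: −3242a + 148b = 473.2.
Solving gives a = −0.16517310, b = −0.42088645.
Then c = -58.5 − a·413745 − b·6335422 = 2734774.35.
At (413242, 6335423): z_contact = −68256.5 − 2666493.7 + 2734774.35 = 24.2 m.
Depth below ground = 307 − 24.2 = 283 m.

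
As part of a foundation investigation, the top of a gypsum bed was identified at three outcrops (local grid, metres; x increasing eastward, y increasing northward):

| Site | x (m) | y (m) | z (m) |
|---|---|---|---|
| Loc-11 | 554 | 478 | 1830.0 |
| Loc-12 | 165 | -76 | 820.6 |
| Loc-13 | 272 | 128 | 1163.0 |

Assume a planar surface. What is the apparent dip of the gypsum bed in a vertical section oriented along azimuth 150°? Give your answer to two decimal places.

Two edge vectors: Loc-11→Loc-12 = (-389, -554, -1009.4), Loc-11→Loc-13 = (-282, -350, -667).
Normal n = (Loc-11→Loc-12) × (Loc-11→Loc-13) = (16228, 25187.8, -20078).
So ∂z/∂x = −n_x/n_z = 0.80825 and ∂z/∂y = −n_y/n_z = 1.25450.
Unit vector along 150° is (sin 150°, cos 150°) = (0.5000, -0.8660).
Slope in that direction = a·(0.5000) + b·(-0.8660) = −0.68230.
Apparent dip = arctan|0.68230| = 34.31° (true dip is 56.2°, so apparent ≤ true as expected).

34.31°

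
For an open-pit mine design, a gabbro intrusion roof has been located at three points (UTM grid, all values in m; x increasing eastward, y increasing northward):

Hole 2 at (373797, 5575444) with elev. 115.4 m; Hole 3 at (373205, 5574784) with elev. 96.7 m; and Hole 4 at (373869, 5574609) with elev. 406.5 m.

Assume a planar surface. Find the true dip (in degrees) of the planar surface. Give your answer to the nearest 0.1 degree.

26.4°

Let the plane be z = a·x + b·y + c.
Hole 3−Hole 2: −592a − 660b = −18.7;  Hole 4−Hole 2: 72a − 835b = 291.1.
Solving gives a = 0.38340, b = −0.31556.
Gradient magnitude |∇z| = √(a² + b²) = √(0.14699 + 0.09958) = 0.49656.
True dip = arctan(0.49656) = 26.4°, dipping toward NW (azimuth ≈ 309°).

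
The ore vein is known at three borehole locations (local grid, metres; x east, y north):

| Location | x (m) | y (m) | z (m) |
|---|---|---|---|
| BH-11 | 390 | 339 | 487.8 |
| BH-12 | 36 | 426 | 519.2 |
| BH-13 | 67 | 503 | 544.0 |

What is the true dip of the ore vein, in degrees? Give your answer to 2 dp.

Two edge vectors: BH-11→BH-12 = (-354, 87, 31.4), BH-11→BH-13 = (-323, 164, 56.2).
Normal n = (BH-11→BH-12) × (BH-11→BH-13) = (-260.2, 9752.6, -29955).
So ∂z/∂x = −n_x/n_z = −0.00869 and ∂z/∂y = −n_y/n_z = 0.32558.
Gradient magnitude |∇z| = √(a² + b²) = √(0.00008 + 0.10600) = 0.32569.
True dip = arctan(0.32569) = 18.04°, dipping toward S (azimuth ≈ 178°).

18.04°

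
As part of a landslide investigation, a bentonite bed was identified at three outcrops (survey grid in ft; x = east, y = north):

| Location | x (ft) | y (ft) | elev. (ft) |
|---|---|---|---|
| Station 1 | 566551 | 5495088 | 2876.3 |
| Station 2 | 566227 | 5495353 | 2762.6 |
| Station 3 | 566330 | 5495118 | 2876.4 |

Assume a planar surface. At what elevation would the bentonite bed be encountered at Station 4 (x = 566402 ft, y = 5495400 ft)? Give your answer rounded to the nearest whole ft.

Two edge vectors: Station 1→Station 2 = (-324, 265, -113.7), Station 1→Station 3 = (-221, 30, 0.1).
Normal n = (Station 1→Station 2) × (Station 1→Station 3) = (3437.5, 25160.1, 48845).
So ∂z/∂x = −n_x/n_z = −0.07037568 and ∂z/∂y = −n_y/n_z = −0.51510083.
Intercept c from Station 1: 2876.3 + 39871.41 + 2830524.39 = 2873272.10.
At (566402, 5495400): z = −39860.9 − 2830685.1 + 2873272.10 = 2726.1 ft.

2726 ft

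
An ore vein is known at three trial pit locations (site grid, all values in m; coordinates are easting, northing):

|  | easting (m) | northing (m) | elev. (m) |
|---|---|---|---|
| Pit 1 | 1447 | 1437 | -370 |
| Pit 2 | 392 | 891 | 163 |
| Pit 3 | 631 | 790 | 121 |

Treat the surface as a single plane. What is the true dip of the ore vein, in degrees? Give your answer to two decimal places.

Let the plane be z = a·easting + b·northing + c.
Pit 2−Pit 1: −1055a − 546b = 533;  Pit 3−Pit 1: −816a − 647b = 491.
Solving gives a = −0.32384, b = −0.35046.
Gradient magnitude |∇z| = √(a² + b²) = √(0.10487 + 0.12282) = 0.47717.
True dip = arctan(0.47717) = 25.51°, dipping toward NE (azimuth ≈ 043°).

25.51°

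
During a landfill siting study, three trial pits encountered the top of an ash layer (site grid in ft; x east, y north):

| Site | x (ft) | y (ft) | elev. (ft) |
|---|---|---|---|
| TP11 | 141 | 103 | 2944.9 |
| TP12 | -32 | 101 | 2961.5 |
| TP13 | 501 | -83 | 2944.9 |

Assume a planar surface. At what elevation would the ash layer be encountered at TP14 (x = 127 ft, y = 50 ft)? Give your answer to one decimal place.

2955.8 ft

Two edge vectors: TP11→TP12 = (-173, -2, 16.6), TP11→TP13 = (360, -186, 0).
Normal n = (TP11→TP12) × (TP11→TP13) = (3087.6, 5976, 32898).
So ∂z/∂x = −n_x/n_z = −0.09385 and ∂z/∂y = −n_y/n_z = −0.18165.
Intercept c from TP11: 2944.9 + 13.23 + 18.71 = 2976.84.
At (127, 50): z = −11.9 − 9.1 + 2976.84 = 2955.8 ft.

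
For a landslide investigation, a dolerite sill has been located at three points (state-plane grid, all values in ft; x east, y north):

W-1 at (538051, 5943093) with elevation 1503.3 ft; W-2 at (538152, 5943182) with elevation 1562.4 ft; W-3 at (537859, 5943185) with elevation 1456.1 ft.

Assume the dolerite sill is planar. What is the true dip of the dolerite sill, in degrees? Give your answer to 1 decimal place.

Let the plane be z = a·x + b·y + c.
W-2−W-1: 101a + 89b = 59.1;  W-3−W-1: −192a + 92b = −47.2.
Solving gives a = 0.36535, b = 0.24943.
Gradient magnitude |∇z| = √(a² + b²) = √(0.13348 + 0.06222) = 0.44238.
True dip = arctan(0.44238) = 23.9°, dipping toward SW (azimuth ≈ 236°).

23.9°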